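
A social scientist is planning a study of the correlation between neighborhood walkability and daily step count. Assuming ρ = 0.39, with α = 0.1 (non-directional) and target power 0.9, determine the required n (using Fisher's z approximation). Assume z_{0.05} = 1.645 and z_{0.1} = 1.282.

Fisher's z: C = ½·ln((1+r)/(1−r)) = ½·ln(2.2787) = 0.4118.
n = ((z_{α/2} + z_β)/C)² + 3.
(1.645 + 1.282) / 0.4118 = 2.927 / 0.4118 = 7.108.
n = 7.108² + 3 = 50.52 + 3 = 53.5.
Round up.

n = 54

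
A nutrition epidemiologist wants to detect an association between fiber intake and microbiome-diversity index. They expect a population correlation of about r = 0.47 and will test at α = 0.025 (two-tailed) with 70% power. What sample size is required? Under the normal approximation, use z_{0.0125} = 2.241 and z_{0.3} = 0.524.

Fisher's z: C = ½·ln((1+r)/(1−r)) = ½·ln(2.7736) = 0.5101.
n = ((z_{α/2} + z_β)/C)² + 3.
(2.241 + 0.524) / 0.5101 = 2.765 / 0.5101 = 5.421.
n = 5.421² + 3 = 29.38 + 3 = 32.4.
Round up.

n = 33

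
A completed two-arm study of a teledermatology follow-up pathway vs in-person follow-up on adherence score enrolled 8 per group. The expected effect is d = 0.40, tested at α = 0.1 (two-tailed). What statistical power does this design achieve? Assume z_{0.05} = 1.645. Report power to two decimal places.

power ≈ 0.20

For two equal groups, power = Φ(d·√(n/2) − z_{α/2}).
d·√(n/2) = 0.40 × √(8/2) = 0.40 × 2.000 = 0.800.
z_β = 0.800 − 1.645 = -0.845.
Power = Φ(-0.845) = 0.199.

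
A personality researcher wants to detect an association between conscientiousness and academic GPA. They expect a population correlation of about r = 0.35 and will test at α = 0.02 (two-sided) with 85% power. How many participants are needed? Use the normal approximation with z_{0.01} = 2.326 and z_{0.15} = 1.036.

n = 88

Fisher's z: C = ½·ln((1+r)/(1−r)) = ½·ln(2.0769) = 0.3654.
n = ((z_{α/2} + z_β)/C)² + 3.
(2.326 + 1.036) / 0.3654 = 3.362 / 0.3654 = 9.201.
n = 9.201² + 3 = 84.66 + 3 = 87.7.
Round up.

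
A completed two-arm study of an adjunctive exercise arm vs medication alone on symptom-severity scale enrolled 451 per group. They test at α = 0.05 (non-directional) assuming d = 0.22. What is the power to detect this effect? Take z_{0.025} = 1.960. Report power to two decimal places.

power ≈ 0.91

For two equal groups, power = Φ(d·√(n/2) − z_{α/2}).
d·√(n/2) = 0.22 × √(451/2) = 0.22 × 15.017 = 3.304.
z_β = 3.304 − 1.960 = 1.344.
Power = Φ(1.344) = 0.910.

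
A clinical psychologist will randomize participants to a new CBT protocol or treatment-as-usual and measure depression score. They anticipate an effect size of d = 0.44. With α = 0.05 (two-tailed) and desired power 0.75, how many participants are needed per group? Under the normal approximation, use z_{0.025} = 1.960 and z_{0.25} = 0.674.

n = 72 per group

For two independent groups with equal n: n = 2·((z_{α/2} + z_β) / d)².
z_{α/2} + z_β = 1.960 + 0.674 = 2.634.
n = 2 × (2.634 / 0.44)² = 2 × 5.986² = 2 × 35.84 = 71.7.
Round up to the next whole participant.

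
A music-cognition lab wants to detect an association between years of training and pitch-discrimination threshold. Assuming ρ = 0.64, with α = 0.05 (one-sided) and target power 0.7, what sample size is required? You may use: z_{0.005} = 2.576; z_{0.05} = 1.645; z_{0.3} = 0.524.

Fisher's z: C = ½·ln((1+r)/(1−r)) = ½·ln(4.5556) = 0.7582.
n = ((z_{α} + z_β)/C)² + 3.
(1.645 + 0.524) / 0.7582 = 2.169 / 0.7582 = 2.861.
n = 2.861² + 3 = 8.18 + 3 = 11.2.
Round up.

n = 12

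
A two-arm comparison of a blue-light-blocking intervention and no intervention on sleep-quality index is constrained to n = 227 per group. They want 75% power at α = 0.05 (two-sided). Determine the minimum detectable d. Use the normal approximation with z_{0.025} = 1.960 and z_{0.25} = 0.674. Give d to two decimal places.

d_min ≈ 0.25

For two independent groups of n = 227 each: d_min = (z_{α/2} + z_β)·√(2/n).
z-sum = 1.960 + 0.674 = 2.634.
d_min = 2.634 × √(2/227) = 2.634 × 0.0939 = 0.247.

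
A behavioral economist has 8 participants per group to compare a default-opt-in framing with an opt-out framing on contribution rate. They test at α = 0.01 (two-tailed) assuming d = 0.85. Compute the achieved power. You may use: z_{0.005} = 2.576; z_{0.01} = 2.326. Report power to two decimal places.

For two equal groups, power = Φ(d·√(n/2) − z_{α/2}).
d·√(n/2) = 0.85 × √(8/2) = 0.85 × 2.000 = 1.700.
z_β = 1.700 − 2.576 = -0.876.
Power = Φ(-0.876) = 0.191.

power ≈ 0.19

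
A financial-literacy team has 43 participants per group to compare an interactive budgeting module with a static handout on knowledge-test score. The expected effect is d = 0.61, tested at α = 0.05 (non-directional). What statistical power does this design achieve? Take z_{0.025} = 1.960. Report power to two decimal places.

For two equal groups, power = Φ(d·√(n/2) − z_{α/2}).
d·√(n/2) = 0.61 × √(43/2) = 0.61 × 4.637 = 2.828.
z_β = 2.828 − 1.960 = 0.868.
Power = Φ(0.868) = 0.807.

power ≈ 0.81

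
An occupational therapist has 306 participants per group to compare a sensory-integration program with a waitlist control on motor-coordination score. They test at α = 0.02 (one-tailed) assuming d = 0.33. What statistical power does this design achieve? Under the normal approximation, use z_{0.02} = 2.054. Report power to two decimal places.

power ≈ 0.98

For two equal groups, power = Φ(d·√(n/2) − z_{α}).
d·√(n/2) = 0.33 × √(306/2) = 0.33 × 12.369 = 4.082.
z_β = 4.082 − 2.054 = 2.028.
Power = Φ(2.028) = 0.979.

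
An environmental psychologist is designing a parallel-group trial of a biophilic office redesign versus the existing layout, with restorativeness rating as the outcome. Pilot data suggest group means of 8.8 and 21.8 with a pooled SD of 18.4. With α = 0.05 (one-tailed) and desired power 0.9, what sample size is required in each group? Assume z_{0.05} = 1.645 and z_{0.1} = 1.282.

Cohen's d = |M₁ − M₂| / SD_pooled = |8.8 − 21.8| / 18.4 = 13.0 / 18.4 = 0.707.
For two independent groups with equal n: n = 2·((z_{α} + z_β) / d)².
z_{α} + z_β = 1.645 + 1.282 = 2.927.
n = 2 × (2.927 / 0.707)² = 2 × 4.140² = 2 × 17.14 = 34.3.
Round up to the next whole participant.

n = 35 per group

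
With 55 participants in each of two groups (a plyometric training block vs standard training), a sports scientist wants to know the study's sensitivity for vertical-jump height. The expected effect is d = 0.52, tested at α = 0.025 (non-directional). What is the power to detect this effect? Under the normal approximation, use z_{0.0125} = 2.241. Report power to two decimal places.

power ≈ 0.69

For two equal groups, power = Φ(d·√(n/2) − z_{α/2}).
d·√(n/2) = 0.52 × √(55/2) = 0.52 × 5.244 = 2.727.
z_β = 2.727 − 2.241 = 0.486.
Power = Φ(0.486) = 0.686.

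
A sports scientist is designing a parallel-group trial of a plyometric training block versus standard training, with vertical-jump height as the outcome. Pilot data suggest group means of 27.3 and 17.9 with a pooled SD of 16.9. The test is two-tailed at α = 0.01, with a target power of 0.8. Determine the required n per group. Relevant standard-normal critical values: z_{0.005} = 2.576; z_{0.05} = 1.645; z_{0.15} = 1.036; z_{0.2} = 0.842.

Cohen's d = |M₁ − M₂| / SD_pooled = |27.3 − 17.9| / 16.9 = 9.4 / 16.9 = 0.556.
For two independent groups with equal n: n = 2·((z_{α/2} + z_β) / d)².
z_{α/2} + z_β = 2.576 + 0.842 = 3.418.
n = 2 × (3.418 / 0.556)² = 2 × 6.147² = 2 × 37.79 = 75.6.
Round up to the next whole participant.

n = 76 per group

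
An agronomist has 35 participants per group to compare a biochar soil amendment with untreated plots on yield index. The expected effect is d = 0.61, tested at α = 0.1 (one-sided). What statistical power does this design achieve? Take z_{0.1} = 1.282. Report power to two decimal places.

power ≈ 0.90

For two equal groups, power = Φ(d·√(n/2) − z_{α}).
d·√(n/2) = 0.61 × √(35/2) = 0.61 × 4.183 = 2.552.
z_β = 2.552 − 1.282 = 1.270.
Power = Φ(1.270) = 0.898.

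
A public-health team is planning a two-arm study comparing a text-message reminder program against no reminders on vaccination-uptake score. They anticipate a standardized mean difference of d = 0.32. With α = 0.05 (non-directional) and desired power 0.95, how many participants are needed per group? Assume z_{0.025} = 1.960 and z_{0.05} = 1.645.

n = 254 per group

For two independent groups with equal n: n = 2·((z_{α/2} + z_β) / d)².
z_{α/2} + z_β = 1.960 + 1.645 = 3.605.
n = 2 × (3.605 / 0.32)² = 2 × 11.266² = 2 × 126.91 = 253.8.
Round up to the next whole participant.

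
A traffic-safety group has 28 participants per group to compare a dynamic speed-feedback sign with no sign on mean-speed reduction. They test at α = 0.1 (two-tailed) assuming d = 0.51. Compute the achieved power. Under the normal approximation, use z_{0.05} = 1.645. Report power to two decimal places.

power ≈ 0.60

For two equal groups, power = Φ(d·√(n/2) − z_{α/2}).
d·√(n/2) = 0.51 × √(28/2) = 0.51 × 3.742 = 1.908.
z_β = 1.908 − 1.645 = 0.263.
Power = Φ(0.263) = 0.604.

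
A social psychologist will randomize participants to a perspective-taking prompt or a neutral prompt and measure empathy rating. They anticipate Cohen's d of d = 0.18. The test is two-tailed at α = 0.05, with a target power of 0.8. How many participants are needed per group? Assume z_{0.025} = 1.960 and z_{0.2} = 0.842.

For two independent groups with equal n: n = 2·((z_{α/2} + z_β) / d)².
z_{α/2} + z_β = 1.960 + 0.842 = 2.802.
n = 2 × (2.802 / 0.18)² = 2 × 15.567² = 2 × 242.32 = 484.6.
Round up to the next whole participant.

n = 485 per group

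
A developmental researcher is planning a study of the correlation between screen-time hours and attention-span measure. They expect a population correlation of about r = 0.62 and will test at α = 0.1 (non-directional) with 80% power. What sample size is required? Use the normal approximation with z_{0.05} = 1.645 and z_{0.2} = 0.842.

n = 15

Fisher's z: C = ½·ln((1+r)/(1−r)) = ½·ln(4.2632) = 0.7250.
n = ((z_{α/2} + z_β)/C)² + 3.
(1.645 + 0.842) / 0.7250 = 2.487 / 0.7250 = 3.430.
n = 3.430² + 3 = 11.77 + 3 = 14.8.
Round up.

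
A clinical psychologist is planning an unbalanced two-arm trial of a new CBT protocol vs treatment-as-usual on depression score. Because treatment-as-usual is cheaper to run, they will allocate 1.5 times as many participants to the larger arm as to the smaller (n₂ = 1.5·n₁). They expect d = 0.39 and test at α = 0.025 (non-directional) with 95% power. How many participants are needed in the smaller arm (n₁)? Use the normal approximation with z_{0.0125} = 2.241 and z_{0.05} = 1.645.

With allocation ratio k = n₂/n₁ = 1.5, Var(x̄₁−x̄₂) = σ²(1/n₁ + 1/(k·n₁)) = σ²·(k+1)/(k·n₁).
So n₁ = (1 + 1/k)·((z_{α/2} + z_β)/d)² = 1.667 × (3.886/0.39)².
n₁ = 1.667 × 99.28 = 165.5.
Round up: n₁ = 166, giving n₂ = 1.5 × 166 = 249.

n₁ = 166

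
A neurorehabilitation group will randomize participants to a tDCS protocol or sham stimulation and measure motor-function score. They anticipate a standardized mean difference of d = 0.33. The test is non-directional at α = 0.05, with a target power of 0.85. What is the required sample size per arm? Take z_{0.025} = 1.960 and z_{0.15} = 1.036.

n = 165 per group

For two independent groups with equal n: n = 2·((z_{α/2} + z_β) / d)².
z_{α/2} + z_β = 1.960 + 1.036 = 2.996.
n = 2 × (2.996 / 0.33)² = 2 × 9.079² = 2 × 82.42 = 164.8.
Round up to the next whole participant.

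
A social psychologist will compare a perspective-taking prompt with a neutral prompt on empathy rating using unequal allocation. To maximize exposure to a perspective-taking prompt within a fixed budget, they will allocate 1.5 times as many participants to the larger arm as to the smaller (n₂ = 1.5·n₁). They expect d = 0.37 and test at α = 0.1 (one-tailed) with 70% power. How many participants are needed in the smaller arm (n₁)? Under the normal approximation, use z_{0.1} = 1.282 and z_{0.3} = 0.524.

With allocation ratio k = n₂/n₁ = 1.5, Var(x̄₁−x̄₂) = σ²(1/n₁ + 1/(k·n₁)) = σ²·(k+1)/(k·n₁).
So n₁ = (1 + 1/k)·((z_{α} + z_β)/d)² = 1.667 × (1.806/0.37)².
n₁ = 1.667 × 23.82 = 39.7.
Round up: n₁ = 40, giving n₂ = 1.5 × 40 = 60.

n₁ = 40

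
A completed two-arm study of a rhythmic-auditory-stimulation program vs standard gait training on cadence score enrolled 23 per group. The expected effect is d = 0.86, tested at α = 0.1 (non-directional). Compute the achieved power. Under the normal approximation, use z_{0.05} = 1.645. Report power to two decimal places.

For two equal groups, power = Φ(d·√(n/2) − z_{α/2}).
d·√(n/2) = 0.86 × √(23/2) = 0.86 × 3.391 = 2.916.
z_β = 2.916 − 1.645 = 1.271.
Power = Φ(1.271) = 0.898.

power ≈ 0.90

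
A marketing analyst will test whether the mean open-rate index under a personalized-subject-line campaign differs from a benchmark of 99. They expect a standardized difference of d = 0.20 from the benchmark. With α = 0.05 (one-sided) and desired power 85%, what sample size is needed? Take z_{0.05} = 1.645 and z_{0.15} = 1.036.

n = 180

For a one-sample test: n = ((z_{α} + z_β) / d)².
z_{α} + z_β = 1.645 + 1.036 = 2.681.
n = (2.681 / 0.20)² = 13.405² = 179.69.
Round up.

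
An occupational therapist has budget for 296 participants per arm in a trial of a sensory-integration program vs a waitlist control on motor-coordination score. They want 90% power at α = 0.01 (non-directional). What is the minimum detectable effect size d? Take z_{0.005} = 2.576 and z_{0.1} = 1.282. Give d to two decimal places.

For two independent groups of n = 296 each: d_min = (z_{α/2} + z_β)·√(2/n).
z-sum = 2.576 + 1.282 = 3.858.
d_min = 3.858 × √(2/296) = 3.858 × 0.0822 = 0.317.

d_min ≈ 0.32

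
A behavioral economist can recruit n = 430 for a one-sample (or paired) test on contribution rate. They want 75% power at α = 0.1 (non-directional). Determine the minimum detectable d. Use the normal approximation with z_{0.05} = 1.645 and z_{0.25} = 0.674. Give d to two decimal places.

For a single sample (or paired design) of n = 430: d_min = (z_{α/2} + z_β)/√n.
z-sum = 1.645 + 0.674 = 2.319.
d_min = 2.319 / √430 = 2.319 / 20.736 = 0.112.

d_min ≈ 0.11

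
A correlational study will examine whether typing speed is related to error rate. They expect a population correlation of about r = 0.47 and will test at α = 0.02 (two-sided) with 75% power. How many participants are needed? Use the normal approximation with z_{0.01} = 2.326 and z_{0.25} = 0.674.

Fisher's z: C = ½·ln((1+r)/(1−r)) = ½·ln(2.7736) = 0.5101.
n = ((z_{α/2} + z_β)/C)² + 3.
(2.326 + 0.674) / 0.5101 = 3.000 / 0.5101 = 5.881.
n = 5.881² + 3 = 34.59 + 3 = 37.6.
Round up.

n = 38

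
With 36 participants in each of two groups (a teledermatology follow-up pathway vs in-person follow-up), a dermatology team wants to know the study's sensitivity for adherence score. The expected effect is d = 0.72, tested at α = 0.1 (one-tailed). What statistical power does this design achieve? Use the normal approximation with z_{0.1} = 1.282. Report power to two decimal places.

For two equal groups, power = Φ(d·√(n/2) − z_{α}).
d·√(n/2) = 0.72 × √(36/2) = 0.72 × 4.243 = 3.055.
z_β = 3.055 − 1.282 = 1.773.
Power = Φ(1.773) = 0.962.

power ≈ 0.96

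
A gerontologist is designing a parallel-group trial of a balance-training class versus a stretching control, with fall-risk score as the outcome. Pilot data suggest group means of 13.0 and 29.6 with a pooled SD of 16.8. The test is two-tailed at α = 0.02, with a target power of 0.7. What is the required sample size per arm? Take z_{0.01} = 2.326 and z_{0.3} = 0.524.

n = 17 per group

Cohen's d = |M₁ − M₂| / SD_pooled = |13.0 − 29.6| / 16.8 = 16.6 / 16.8 = 0.988.
For two independent groups with equal n: n = 2·((z_{α/2} + z_β) / d)².
z_{α/2} + z_β = 2.326 + 0.524 = 2.850.
n = 2 × (2.850 / 0.988)² = 2 × 2.885² = 2 × 8.32 = 16.6.
Round up to the next whole participant.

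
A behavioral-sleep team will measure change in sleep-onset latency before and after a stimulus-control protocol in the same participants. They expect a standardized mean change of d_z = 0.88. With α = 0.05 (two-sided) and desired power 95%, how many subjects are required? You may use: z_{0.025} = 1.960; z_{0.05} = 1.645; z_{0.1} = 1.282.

For a paired (one-sample on differences) test: n = ((z_{α/2} + z_β) / d)².
z_{α/2} + z_β = 1.960 + 1.645 = 3.605.
n = (3.605 / 0.88)² = 4.097² = 16.78.
Round up.

n = 17 pairs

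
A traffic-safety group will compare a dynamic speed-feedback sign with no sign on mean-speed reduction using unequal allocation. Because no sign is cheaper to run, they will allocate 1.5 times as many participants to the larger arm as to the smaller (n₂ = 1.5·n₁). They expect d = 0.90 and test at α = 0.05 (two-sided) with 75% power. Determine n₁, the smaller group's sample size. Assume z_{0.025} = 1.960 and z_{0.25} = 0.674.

With allocation ratio k = n₂/n₁ = 1.5, Var(x̄₁−x̄₂) = σ²(1/n₁ + 1/(k·n₁)) = σ²·(k+1)/(k·n₁).
So n₁ = (1 + 1/k)·((z_{α/2} + z_β)/d)² = 1.667 × (2.634/0.90)².
n₁ = 1.667 × 8.57 = 14.3.
Round up: n₁ = 15, giving n₂ = ⌈1.5 × 15⌉ = ⌈22.5⌉ = 23.

n₁ = 15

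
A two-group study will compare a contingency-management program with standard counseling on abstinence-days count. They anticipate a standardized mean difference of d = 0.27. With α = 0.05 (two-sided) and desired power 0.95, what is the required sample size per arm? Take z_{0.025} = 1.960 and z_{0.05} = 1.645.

n = 357 per group

For two independent groups with equal n: n = 2·((z_{α/2} + z_β) / d)².
z_{α/2} + z_β = 1.960 + 1.645 = 3.605.
n = 2 × (3.605 / 0.27)² = 2 × 13.352² = 2 × 178.27 = 356.5.
Round up to the next whole participant.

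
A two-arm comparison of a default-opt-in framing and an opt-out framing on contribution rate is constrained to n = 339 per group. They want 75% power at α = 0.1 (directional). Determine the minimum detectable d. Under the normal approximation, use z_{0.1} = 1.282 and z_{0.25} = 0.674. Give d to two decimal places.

For two independent groups of n = 339 each: d_min = (z_{α} + z_β)·√(2/n).
z-sum = 1.282 + 0.674 = 1.956.
d_min = 1.956 × √(2/339) = 1.956 × 0.0768 = 0.150.

d_min ≈ 0.15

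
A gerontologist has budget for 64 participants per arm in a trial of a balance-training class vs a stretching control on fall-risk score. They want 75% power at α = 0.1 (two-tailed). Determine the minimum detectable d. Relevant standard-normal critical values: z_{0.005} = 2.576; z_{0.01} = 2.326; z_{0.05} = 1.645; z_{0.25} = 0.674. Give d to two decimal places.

d_min ≈ 0.41

For two independent groups of n = 64 each: d_min = (z_{α/2} + z_β)·√(2/n).
z-sum = 1.645 + 0.674 = 2.319.
d_min = 2.319 × √(2/64) = 2.319 × 0.1768 = 0.410.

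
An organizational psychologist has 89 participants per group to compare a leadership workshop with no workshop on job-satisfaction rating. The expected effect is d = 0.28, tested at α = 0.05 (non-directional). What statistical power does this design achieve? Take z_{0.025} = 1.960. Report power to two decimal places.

For two equal groups, power = Φ(d·√(n/2) − z_{α/2}).
d·√(n/2) = 0.28 × √(89/2) = 0.28 × 6.671 = 1.868.
z_β = 1.868 − 1.960 = -0.092.
Power = Φ(-0.092) = 0.463.

power ≈ 0.46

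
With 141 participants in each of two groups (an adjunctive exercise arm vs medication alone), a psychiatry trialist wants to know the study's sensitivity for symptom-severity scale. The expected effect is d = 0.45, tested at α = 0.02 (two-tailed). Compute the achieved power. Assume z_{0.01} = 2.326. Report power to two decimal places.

power ≈ 0.93

For two equal groups, power = Φ(d·√(n/2) − z_{α/2}).
d·√(n/2) = 0.45 × √(141/2) = 0.45 × 8.396 = 3.778.
z_β = 3.778 − 2.326 = 1.452.
Power = Φ(1.452) = 0.927.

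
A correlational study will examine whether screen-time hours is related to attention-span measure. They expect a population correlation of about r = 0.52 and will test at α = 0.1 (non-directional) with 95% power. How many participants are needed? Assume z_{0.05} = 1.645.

n = 36

Fisher's z: C = ½·ln((1+r)/(1−r)) = ½·ln(3.1667) = 0.5763.
n = ((z_{α/2} + z_β)/C)² + 3.
(1.645 + 1.645) / 0.5763 = 3.290 / 0.5763 = 5.709.
n = 5.709² + 3 = 32.59 + 3 = 35.6.
Round up.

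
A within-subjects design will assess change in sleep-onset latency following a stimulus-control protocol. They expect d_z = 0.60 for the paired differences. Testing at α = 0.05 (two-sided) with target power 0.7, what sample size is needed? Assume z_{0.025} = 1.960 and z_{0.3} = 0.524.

n = 18 pairs

For a paired (one-sample on differences) test: n = ((z_{α/2} + z_β) / d)².
z_{α/2} + z_β = 1.960 + 0.524 = 2.484.
n = (2.484 / 0.60)² = 4.140² = 17.14.
Round up.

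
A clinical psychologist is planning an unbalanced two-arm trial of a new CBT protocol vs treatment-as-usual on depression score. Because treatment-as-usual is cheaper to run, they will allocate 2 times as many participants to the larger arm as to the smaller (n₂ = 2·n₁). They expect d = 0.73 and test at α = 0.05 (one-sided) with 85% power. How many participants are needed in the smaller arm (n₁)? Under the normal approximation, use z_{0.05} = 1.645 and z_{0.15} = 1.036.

n₁ = 21

With allocation ratio k = n₂/n₁ = 2, Var(x̄₁−x̄₂) = σ²(1/n₁ + 1/(k·n₁)) = σ²·(k+1)/(k·n₁).
So n₁ = (1 + 1/k)·((z_{α} + z_β)/d)² = 1.500 × (2.681/0.73)².
n₁ = 1.500 × 13.49 = 20.2.
Round up: n₁ = 21, giving n₂ = 2 × 21 = 42.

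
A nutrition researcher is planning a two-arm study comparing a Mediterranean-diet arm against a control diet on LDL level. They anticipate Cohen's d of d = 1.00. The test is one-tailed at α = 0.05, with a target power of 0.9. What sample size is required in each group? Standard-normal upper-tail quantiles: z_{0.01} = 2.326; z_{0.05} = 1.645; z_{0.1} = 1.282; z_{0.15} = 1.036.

For two independent groups with equal n: n = 2·((z_{α} + z_β) / d)².
z_{α} + z_β = 1.645 + 1.282 = 2.927.
n = 2 × (2.927 / 1.00)² = 2 × 2.927² = 2 × 8.57 = 17.1.
Round up to the next whole participant.

n = 18 per group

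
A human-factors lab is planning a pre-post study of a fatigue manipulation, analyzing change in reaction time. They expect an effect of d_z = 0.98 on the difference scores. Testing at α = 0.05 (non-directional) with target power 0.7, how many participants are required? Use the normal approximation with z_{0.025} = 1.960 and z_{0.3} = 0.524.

For a paired (one-sample on differences) test: n = ((z_{α/2} + z_β) / d)².
z_{α/2} + z_β = 1.960 + 0.524 = 2.484.
n = (2.484 / 0.98)² = 2.535² = 6.42.
Round up.

n = 7 pairs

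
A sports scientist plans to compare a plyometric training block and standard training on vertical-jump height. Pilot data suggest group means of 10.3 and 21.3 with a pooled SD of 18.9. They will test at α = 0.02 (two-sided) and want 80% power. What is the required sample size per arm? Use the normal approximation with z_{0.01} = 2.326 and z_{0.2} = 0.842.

Cohen's d = |M₁ − M₂| / SD_pooled = |10.3 − 21.3| / 18.9 = 11.0 / 18.9 = 0.582.
For two independent groups with equal n: n = 2·((z_{α/2} + z_β) / d)².
z_{α/2} + z_β = 2.326 + 0.842 = 3.168.
n = 2 × (3.168 / 0.582)² = 2 × 5.443² = 2 × 29.63 = 59.3.
Round up to the next whole participant.

n = 60 per group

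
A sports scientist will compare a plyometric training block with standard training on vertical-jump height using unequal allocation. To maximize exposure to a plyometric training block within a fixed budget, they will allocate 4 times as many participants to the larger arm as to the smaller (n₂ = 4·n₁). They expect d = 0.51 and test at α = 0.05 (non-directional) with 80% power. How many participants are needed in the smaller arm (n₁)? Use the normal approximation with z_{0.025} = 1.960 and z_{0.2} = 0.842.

With allocation ratio k = n₂/n₁ = 4, Var(x̄₁−x̄₂) = σ²(1/n₁ + 1/(k·n₁)) = σ²·(k+1)/(k·n₁).
So n₁ = (1 + 1/k)·((z_{α/2} + z_β)/d)² = 1.250 × (2.802/0.51)².
n₁ = 1.250 × 30.19 = 37.7.
Round up: n₁ = 38, giving n₂ = 4 × 38 = 152.

n₁ = 38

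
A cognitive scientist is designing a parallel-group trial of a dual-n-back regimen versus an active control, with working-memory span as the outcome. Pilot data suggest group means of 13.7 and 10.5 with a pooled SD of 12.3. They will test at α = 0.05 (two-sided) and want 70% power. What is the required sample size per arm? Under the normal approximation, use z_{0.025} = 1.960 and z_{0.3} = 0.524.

Cohen's d = |M₁ − M₂| / SD_pooled = |13.7 − 10.5| / 12.3 = 3.2 / 12.3 = 0.260.
For two independent groups with equal n: n = 2·((z_{α/2} + z_β) / d)².
z_{α/2} + z_β = 1.960 + 0.524 = 2.484.
n = 2 × (2.484 / 0.260)² = 2 × 9.554² = 2 × 91.28 = 182.6.
Round up to the next whole participant.

n = 183 per group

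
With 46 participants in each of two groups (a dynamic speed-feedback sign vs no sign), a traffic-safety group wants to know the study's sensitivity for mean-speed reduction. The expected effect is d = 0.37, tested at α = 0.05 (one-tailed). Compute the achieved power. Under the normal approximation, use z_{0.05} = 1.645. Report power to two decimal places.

For two equal groups, power = Φ(d·√(n/2) − z_{α}).
d·√(n/2) = 0.37 × √(46/2) = 0.37 × 4.796 = 1.774.
z_β = 1.774 − 1.645 = 0.129.
Power = Φ(0.129) = 0.552.

power ≈ 0.55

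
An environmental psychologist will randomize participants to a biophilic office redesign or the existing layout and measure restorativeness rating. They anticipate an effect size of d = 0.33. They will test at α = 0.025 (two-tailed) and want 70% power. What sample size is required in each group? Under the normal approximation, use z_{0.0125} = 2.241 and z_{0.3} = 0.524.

For two independent groups with equal n: n = 2·((z_{α/2} + z_β) / d)².
z_{α/2} + z_β = 2.241 + 0.524 = 2.765.
n = 2 × (2.765 / 0.33)² = 2 × 8.379² = 2 × 70.20 = 140.4.
Round up to the next whole participant.

n = 141 per group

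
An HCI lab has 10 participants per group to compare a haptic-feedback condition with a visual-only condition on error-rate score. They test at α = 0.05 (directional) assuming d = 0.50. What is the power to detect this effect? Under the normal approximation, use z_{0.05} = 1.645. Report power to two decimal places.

power ≈ 0.30

For two equal groups, power = Φ(d·√(n/2) − z_{α}).
d·√(n/2) = 0.50 × √(10/2) = 0.50 × 2.236 = 1.118.
z_β = 1.118 − 1.645 = -0.527.
Power = Φ(-0.527) = 0.299.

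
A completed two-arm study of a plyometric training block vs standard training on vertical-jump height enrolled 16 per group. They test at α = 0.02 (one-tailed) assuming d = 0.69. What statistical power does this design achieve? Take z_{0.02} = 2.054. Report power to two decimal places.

power ≈ 0.46

For two equal groups, power = Φ(d·√(n/2) − z_{α}).
d·√(n/2) = 0.69 × √(16/2) = 0.69 × 2.828 = 1.952.
z_β = 1.952 − 2.054 = -0.102.
Power = Φ(-0.102) = 0.459.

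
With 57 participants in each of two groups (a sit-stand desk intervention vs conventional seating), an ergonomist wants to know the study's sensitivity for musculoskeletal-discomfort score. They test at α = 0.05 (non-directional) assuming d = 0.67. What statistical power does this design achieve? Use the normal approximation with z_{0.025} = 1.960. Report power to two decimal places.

For two equal groups, power = Φ(d·√(n/2) − z_{α/2}).
d·√(n/2) = 0.67 × √(57/2) = 0.67 × 5.339 = 3.577.
z_β = 3.577 − 1.960 = 1.617.
Power = Φ(1.617) = 0.947.

power ≈ 0.95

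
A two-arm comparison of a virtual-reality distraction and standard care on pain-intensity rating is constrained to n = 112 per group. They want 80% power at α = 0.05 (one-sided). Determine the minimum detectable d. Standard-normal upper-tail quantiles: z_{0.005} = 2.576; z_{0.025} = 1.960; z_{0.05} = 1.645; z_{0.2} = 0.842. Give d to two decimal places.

d_min ≈ 0.33

For two independent groups of n = 112 each: d_min = (z_{α} + z_β)·√(2/n).
z-sum = 1.645 + 0.842 = 2.487.
d_min = 2.487 × √(2/112) = 2.487 × 0.1336 = 0.332.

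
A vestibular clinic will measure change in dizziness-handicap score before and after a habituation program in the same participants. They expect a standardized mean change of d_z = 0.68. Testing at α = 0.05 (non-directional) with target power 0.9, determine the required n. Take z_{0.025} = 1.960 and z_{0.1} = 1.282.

For a paired (one-sample on differences) test: n = ((z_{α/2} + z_β) / d)².
z_{α/2} + z_β = 1.960 + 1.282 = 3.242.
n = (3.242 / 0.68)² = 4.768² = 22.73.
Round up.

n = 23 pairs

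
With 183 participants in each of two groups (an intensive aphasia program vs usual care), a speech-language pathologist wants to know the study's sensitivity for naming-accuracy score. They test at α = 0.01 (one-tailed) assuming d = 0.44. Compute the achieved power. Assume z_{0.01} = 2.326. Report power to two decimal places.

For two equal groups, power = Φ(d·√(n/2) − z_{α}).
d·√(n/2) = 0.44 × √(183/2) = 0.44 × 9.566 = 4.209.
z_β = 4.209 − 2.326 = 1.883.
Power = Φ(1.883) = 0.970.

power ≈ 0.97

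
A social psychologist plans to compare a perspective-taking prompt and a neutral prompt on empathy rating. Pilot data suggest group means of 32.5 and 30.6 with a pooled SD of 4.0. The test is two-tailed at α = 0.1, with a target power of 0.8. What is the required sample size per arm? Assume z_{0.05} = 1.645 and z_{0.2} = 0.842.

Cohen's d = |M₁ − M₂| / SD_pooled = |32.5 − 30.6| / 4.0 = 1.9 / 4.0 = 0.475.
For two independent groups with equal n: n = 2·((z_{α/2} + z_β) / d)².
z_{α/2} + z_β = 1.645 + 0.842 = 2.487.
n = 2 × (2.487 / 0.475)² = 2 × 5.236² = 2 × 27.41 = 54.8.
Round up to the next whole participant.

n = 55 per group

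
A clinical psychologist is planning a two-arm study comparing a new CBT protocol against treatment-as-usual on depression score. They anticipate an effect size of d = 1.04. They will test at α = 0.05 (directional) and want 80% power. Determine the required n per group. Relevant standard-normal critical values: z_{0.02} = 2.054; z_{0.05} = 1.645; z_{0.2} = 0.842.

For two independent groups with equal n: n = 2·((z_{α} + z_β) / d)².
z_{α} + z_β = 1.645 + 0.842 = 2.487.
n = 2 × (2.487 / 1.04)² = 2 × 2.391² = 2 × 5.72 = 11.4.
Round up to the next whole participant.

n = 12 per group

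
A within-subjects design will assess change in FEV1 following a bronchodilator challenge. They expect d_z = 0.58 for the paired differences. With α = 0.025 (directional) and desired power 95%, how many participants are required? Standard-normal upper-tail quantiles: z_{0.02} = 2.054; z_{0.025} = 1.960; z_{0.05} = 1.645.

n = 39 pairs

For a paired (one-sample on differences) test: n = ((z_{α} + z_β) / d)².
z_{α} + z_β = 1.960 + 1.645 = 3.605.
n = (3.605 / 0.58)² = 6.216² = 38.63.
Round up.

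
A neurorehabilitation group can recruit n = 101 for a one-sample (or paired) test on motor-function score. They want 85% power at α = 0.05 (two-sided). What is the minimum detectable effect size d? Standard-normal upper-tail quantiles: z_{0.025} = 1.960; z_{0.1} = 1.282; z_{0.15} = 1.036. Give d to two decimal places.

d_min ≈ 0.30

For a single sample (or paired design) of n = 101: d_min = (z_{α/2} + z_β)/√n.
z-sum = 1.960 + 1.036 = 2.996.
d_min = 2.996 / √101 = 2.996 / 10.050 = 0.298.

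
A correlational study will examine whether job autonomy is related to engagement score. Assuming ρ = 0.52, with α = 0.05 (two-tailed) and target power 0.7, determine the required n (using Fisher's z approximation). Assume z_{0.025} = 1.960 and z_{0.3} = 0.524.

n = 22

Fisher's z: C = ½·ln((1+r)/(1−r)) = ½·ln(3.1667) = 0.5763.
n = ((z_{α/2} + z_β)/C)² + 3.
(1.960 + 0.524) / 0.5763 = 2.484 / 0.5763 = 4.310.
n = 4.310² + 3 = 18.58 + 3 = 21.6.
Round up.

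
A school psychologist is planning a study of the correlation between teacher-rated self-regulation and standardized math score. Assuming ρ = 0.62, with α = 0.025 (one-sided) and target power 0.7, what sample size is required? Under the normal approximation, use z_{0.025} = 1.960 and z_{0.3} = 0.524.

Fisher's z: C = ½·ln((1+r)/(1−r)) = ½·ln(4.2632) = 0.7250.
n = ((z_{α} + z_β)/C)² + 3.
(1.960 + 0.524) / 0.7250 = 2.484 / 0.7250 = 3.426.
n = 3.426² + 3 = 11.74 + 3 = 14.7.
Round up.

n = 15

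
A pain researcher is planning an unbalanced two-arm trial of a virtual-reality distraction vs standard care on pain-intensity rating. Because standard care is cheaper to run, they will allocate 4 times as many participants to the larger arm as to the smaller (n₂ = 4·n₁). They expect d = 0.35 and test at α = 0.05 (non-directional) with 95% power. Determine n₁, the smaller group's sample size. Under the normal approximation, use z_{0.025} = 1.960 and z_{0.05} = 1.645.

n₁ = 133

With allocation ratio k = n₂/n₁ = 4, Var(x̄₁−x̄₂) = σ²(1/n₁ + 1/(k·n₁)) = σ²·(k+1)/(k·n₁).
So n₁ = (1 + 1/k)·((z_{α/2} + z_β)/d)² = 1.250 × (3.605/0.35)².
n₁ = 1.250 × 106.09 = 132.6.
Round up: n₁ = 133, giving n₂ = 4 × 133 = 532.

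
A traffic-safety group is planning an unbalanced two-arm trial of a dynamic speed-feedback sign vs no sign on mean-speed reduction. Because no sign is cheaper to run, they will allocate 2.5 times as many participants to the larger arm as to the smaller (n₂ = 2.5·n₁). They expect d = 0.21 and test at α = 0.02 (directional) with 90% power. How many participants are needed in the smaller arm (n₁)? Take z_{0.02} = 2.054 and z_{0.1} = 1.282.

n₁ = 354

With allocation ratio k = n₂/n₁ = 2.5, Var(x̄₁−x̄₂) = σ²(1/n₁ + 1/(k·n₁)) = σ²·(k+1)/(k·n₁).
So n₁ = (1 + 1/k)·((z_{α} + z_β)/d)² = 1.400 × (3.336/0.21)².
n₁ = 1.400 × 252.36 = 353.3.
Round up: n₁ = 354, giving n₂ = 2.5 × 354 = 885.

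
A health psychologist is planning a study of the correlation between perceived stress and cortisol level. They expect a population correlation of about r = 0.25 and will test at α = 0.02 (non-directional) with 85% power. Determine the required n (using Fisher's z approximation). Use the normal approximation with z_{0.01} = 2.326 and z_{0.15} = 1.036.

n = 177

Fisher's z: C = ½·ln((1+r)/(1−r)) = ½·ln(1.6667) = 0.2554.
n = ((z_{α/2} + z_β)/C)² + 3.
(2.326 + 1.036) / 0.2554 = 3.362 / 0.2554 = 13.164.
n = 13.164² + 3 = 173.28 + 3 = 176.3.
Round up.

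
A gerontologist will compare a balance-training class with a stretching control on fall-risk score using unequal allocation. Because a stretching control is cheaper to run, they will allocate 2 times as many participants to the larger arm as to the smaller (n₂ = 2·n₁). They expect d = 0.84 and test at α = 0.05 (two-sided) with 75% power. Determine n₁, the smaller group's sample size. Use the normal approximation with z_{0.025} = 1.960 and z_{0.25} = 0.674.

With allocation ratio k = n₂/n₁ = 2, Var(x̄₁−x̄₂) = σ²(1/n₁ + 1/(k·n₁)) = σ²·(k+1)/(k·n₁).
So n₁ = (1 + 1/k)·((z_{α/2} + z_β)/d)² = 1.500 × (2.634/0.84)².
n₁ = 1.500 × 9.83 = 14.7.
Round up: n₁ = 15, giving n₂ = 2 × 15 = 30.

n₁ = 15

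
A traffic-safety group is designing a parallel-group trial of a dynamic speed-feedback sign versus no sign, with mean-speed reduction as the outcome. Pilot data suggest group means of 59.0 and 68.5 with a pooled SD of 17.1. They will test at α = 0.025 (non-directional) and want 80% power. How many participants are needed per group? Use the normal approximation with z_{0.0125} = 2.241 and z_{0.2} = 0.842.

n = 62 per group

Cohen's d = |M₁ − M₂| / SD_pooled = |59.0 − 68.5| / 17.1 = 9.5 / 17.1 = 0.556.
For two independent groups with equal n: n = 2·((z_{α/2} + z_β) / d)².
z_{α/2} + z_β = 2.241 + 0.842 = 3.083.
n = 2 × (3.083 / 0.556)² = 2 × 5.545² = 2 × 30.75 = 61.5.
Round up to the next whole participant.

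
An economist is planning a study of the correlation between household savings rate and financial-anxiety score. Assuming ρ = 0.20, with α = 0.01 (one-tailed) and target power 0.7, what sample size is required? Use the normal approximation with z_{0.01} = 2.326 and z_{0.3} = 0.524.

n = 201

Fisher's z: C = ½·ln((1+r)/(1−r)) = ½·ln(1.5000) = 0.2027.
n = ((z_{α} + z_β)/C)² + 3.
(2.326 + 0.524) / 0.2027 = 2.850 / 0.2027 = 14.060.
n = 14.060² + 3 = 197.69 + 3 = 200.7.
Round up.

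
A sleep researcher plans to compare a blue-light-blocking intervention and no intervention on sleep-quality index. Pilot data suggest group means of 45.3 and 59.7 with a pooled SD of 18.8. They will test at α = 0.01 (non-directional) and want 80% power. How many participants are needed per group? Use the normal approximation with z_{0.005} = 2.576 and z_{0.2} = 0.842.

Cohen's d = |M₁ − M₂| / SD_pooled = |45.3 − 59.7| / 18.8 = 14.4 / 18.8 = 0.766.
For two independent groups with equal n: n = 2·((z_{α/2} + z_β) / d)².
z_{α/2} + z_β = 2.576 + 0.842 = 3.418.
n = 2 × (3.418 / 0.766)² = 2 × 4.462² = 2 × 19.91 = 39.8.
Round up to the next whole participant.

n = 40 per group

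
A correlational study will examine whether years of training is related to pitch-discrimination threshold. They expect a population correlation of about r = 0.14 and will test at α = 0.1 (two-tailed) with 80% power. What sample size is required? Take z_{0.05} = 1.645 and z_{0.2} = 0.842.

Fisher's z: C = ½·ln((1+r)/(1−r)) = ½·ln(1.3256) = 0.1409.
n = ((z_{α/2} + z_β)/C)² + 3.
(1.645 + 0.842) / 0.1409 = 2.487 / 0.1409 = 17.651.
n = 17.651² + 3 = 311.55 + 3 = 314.6.
Round up.

n = 315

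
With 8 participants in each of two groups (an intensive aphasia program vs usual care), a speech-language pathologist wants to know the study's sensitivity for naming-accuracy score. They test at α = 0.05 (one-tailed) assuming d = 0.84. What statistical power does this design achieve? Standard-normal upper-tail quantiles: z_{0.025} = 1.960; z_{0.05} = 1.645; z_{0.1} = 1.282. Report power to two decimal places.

For two equal groups, power = Φ(d·√(n/2) − z_{α}).
d·√(n/2) = 0.84 × √(8/2) = 0.84 × 2.000 = 1.680.
z_β = 1.680 − 1.645 = 0.035.
Power = Φ(0.035) = 0.514.

power ≈ 0.51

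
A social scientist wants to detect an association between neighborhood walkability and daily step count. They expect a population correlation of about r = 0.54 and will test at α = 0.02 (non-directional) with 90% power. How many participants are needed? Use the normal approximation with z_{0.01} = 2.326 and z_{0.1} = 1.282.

Fisher's z: C = ½·ln((1+r)/(1−r)) = ½·ln(3.3478) = 0.6042.
n = ((z_{α/2} + z_β)/C)² + 3.
(2.326 + 1.282) / 0.6042 = 3.608 / 0.6042 = 5.972.
n = 5.972² + 3 = 35.66 + 3 = 38.7.
Round up.

n = 39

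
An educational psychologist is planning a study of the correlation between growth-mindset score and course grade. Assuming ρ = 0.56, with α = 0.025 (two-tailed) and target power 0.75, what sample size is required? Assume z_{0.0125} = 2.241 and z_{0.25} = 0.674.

Fisher's z: C = ½·ln((1+r)/(1−r)) = ½·ln(3.5455) = 0.6328.
n = ((z_{α/2} + z_β)/C)² + 3.
(2.241 + 0.674) / 0.6328 = 2.915 / 0.6328 = 4.607.
n = 4.607² + 3 = 21.22 + 3 = 24.2.
Round up.

n = 25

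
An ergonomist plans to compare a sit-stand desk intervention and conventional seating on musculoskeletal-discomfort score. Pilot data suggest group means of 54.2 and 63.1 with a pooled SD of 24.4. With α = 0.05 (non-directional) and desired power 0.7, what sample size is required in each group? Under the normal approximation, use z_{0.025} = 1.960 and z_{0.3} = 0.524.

n = 93 per group

Cohen's d = |M₁ − M₂| / SD_pooled = |54.2 − 63.1| / 24.4 = 8.9 / 24.4 = 0.365.
For two independent groups with equal n: n = 2·((z_{α/2} + z_β) / d)².
z_{α/2} + z_β = 1.960 + 0.524 = 2.484.
n = 2 × (2.484 / 0.365)² = 2 × 6.805² = 2 × 46.31 = 92.6.
Round up to the next whole participant.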